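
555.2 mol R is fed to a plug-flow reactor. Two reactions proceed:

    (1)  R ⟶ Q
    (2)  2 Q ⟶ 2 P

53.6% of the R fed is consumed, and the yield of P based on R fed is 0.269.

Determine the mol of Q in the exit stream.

148 mol

Conversion of R: R consumed = 1ξ₁ = 0.536 × 555.2 → ξ₁ = 297.6 mol.
Yield of P: 2ξ₂ / 555.2 = 0.269 → ξ₂ = 74.67 mol.
Outlet amounts (n = n₀ + Σ ν·ξ):
  R: 555.2 − 1(297.6) = 257.6
  Q: 0 + 1(297.6) − 2(74.67) = 148.2
  P: 0 + 2(74.67) = 149.3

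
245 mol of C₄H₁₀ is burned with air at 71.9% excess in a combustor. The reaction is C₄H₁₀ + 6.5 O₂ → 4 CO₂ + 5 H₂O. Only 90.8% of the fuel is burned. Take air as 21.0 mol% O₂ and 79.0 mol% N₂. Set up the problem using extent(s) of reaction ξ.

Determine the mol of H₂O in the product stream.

Stoichiometric O₂ = 6.5 × 245 = 1592 mol; O₂ fed = 1592 × 1.719 = 2738 mol.
N₂ fed = 2738 × 79/21 = 10300 mol.
Fuel reacted = 0.908 × 245 → ξ = 222.5 mol.
Outlet (n = n₀ + ν ξ):
  C₄H₁₀: 245 − 1(222.5) = 22.54
  O₂: 2738 − 6.5(222.5) = 1292
  N₂: 10300 (inert)
  CO₂: 0 + 4(222.5) = 889.8
  H₂O: 0 + 5(222.5) = 1112

1110 mol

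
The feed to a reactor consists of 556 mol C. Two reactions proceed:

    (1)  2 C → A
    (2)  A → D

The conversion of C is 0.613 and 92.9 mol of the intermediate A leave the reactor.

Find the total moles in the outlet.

Conversion of C: C consumed = 2ξ₁ = 0.613 × 556 → ξ₁ = 170.4 mol.
A balance: n_A = 0 + 1ξ₁ − 1ξ₂ = 92.9 → ξ₂ = (1·170.4 − 92.9)/1 = 77.51 mol.
Outlet amounts (n = n₀ + Σ ν·ξ):
  C: 556 − 2(170.4) = 215.2
  A: 0 + 1(170.4) − 1(77.51) = 92.9
  D: 0 + 1(77.51) = 77.51
Total out = 215.2 + 92.9 + 77.51 = 385.6 mol.

386 mol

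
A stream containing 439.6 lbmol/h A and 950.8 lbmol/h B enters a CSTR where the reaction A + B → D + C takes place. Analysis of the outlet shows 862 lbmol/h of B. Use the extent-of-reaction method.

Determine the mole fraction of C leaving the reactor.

0.0639

For B: n = n₀ − 1ξ → 862 = 950.8 − 1ξ, giving ξ = 88.8 lbmol/h.
Outlet amounts (n = n₀ + ν ξ):
  A: 439.6 − 1(88.8) = 350.8
  B: 950.8 − 1(88.8) = 862
  D: 0 + 1(88.8) = 88.8
  C: 0 + 1(88.8) = 88.8
Total out = 1390 lbmol/h; y_C = 88.8 / 1390 = 0.06387.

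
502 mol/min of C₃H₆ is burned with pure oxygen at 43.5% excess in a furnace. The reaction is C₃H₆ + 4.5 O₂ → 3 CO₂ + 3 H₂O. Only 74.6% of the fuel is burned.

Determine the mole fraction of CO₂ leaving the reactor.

0.286

Stoichiometric O₂ = 4.5 × 502 = 2259 mol/min; O₂ fed = 2259 × 1.435 = 3242 mol/min.
Fuel reacted = 0.746 × 502 → ξ = 374.5 mol/min.
Outlet (n = n₀ + ν ξ):
  C₃H₆: 502 − 1(374.5) = 127.5
  O₂: 3242 − 4.5(374.5) = 1556
  CO₂: 0 + 3(374.5) = 1123
  H₂O: 0 + 3(374.5) = 1123
Total out = 3931 mol/min; y_CO₂ = 1123 / 3931 = 0.2858.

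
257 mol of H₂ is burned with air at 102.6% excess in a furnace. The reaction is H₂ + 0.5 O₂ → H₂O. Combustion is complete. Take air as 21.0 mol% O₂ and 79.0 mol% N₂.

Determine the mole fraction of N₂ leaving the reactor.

Stoichiometric O₂ = 0.5 × 257 = 128.5 mol; O₂ fed = 128.5 × 2.026 = 260.3 mol.
N₂ fed = 260.3 × 79/21 = 979.4 mol.
Fuel reacted = 1 × 257 → ξ = 257 mol.
Outlet (n = n₀ + ν ξ):
  H₂: 257 − 1(257) = 0
  O₂: 260.3 − 0.5(257) = 131.8
  N₂: 979.4 (inert)
  H₂O: 0 + 1(257) = 257
Total out = 1368 mol; y_N₂ = 979.4 / 1368 = 0.7158.

0.716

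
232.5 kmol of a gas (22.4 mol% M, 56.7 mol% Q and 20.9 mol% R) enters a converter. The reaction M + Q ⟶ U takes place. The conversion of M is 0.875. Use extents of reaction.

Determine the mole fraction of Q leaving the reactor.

M reacted = 0.875 × 52.08 = 45.57 kmol; ν_M = −1, so ξ = 45.57/1 = 45.57 kmol.
Outlet amounts (n = n₀ + ν ξ):
  M: 52.08 − 1(45.57) = 6.51
  Q: 131.8 − 1(45.57) = 86.26
  U: 0 + 1(45.57) = 45.57
  R: 48.59 (inert)
Total out = 186.9 kmol; y_Q = 86.26 / 186.9 = 0.4614.

0.461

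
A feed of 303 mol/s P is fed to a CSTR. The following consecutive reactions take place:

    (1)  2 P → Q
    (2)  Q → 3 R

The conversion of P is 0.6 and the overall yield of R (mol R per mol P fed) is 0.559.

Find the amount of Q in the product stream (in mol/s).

Conversion of P: P consumed = 2ξ₁ = 0.6 × 303 → ξ₁ = 90.9 mol/s.
Yield of R: 3ξ₂ / 303 = 0.559 → ξ₂ = 56.46 mol/s.
Outlet amounts (n = n₀ + Σ ν·ξ):
  P: 303 − 2(90.9) = 121.2
  Q: 0 + 1(90.9) − 1(56.46) = 34.44
  R: 0 + 3(56.46) = 169.4

34.4 mol/s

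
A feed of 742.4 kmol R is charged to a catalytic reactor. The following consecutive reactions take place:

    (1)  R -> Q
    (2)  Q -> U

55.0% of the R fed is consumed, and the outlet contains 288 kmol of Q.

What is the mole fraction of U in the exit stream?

Conversion of R: R consumed = 1ξ₁ = 0.55 × 742.4 → ξ₁ = 408.3 kmol.
Q balance: n_Q = 0 + 1ξ₁ − 1ξ₂ = 288 → ξ₂ = (1·408.3 − 288)/1 = 120.3 kmol.
Outlet amounts (n = n₀ + Σ ν·ξ):
  R: 742.4 − 1(408.3) = 334.1
  Q: 0 + 1(408.3) − 1(120.3) = 288
  U: 0 + 1(120.3) = 120.3
Total out = 742.4 kmol; y_U = 120.3 / 742.4 = 0.1621.

0.162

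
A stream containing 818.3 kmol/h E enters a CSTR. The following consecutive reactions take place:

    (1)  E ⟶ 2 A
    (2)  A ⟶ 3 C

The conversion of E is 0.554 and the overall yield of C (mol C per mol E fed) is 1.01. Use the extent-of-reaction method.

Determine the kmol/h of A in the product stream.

Conversion of E: E consumed = 1ξ₁ = 0.554 × 818.3 → ξ₁ = 453.3 kmol/h.
Yield of C: 3ξ₂ / 818.3 = 1.01 → ξ₂ = 275.5 kmol/h.
Outlet amounts (n = n₀ + Σ ν·ξ):
  E: 818.3 − 1(453.3) = 365
  A: 0 + 2(453.3) − 1(275.5) = 631.2
  C: 0 + 3(275.5) = 826.5

631 kmol/h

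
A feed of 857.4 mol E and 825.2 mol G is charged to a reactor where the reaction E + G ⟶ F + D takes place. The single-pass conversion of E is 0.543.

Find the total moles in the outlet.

1680 mol

E reacted = 0.543 × 857.4 = 465.6 mol; ν_E = −1, so ξ = 465.6/1 = 465.6 mol.
Outlet amounts (n = n₀ + ν ξ):
  E: 857.4 − 1(465.6) = 391.8
  G: 825.2 − 1(465.6) = 359.6
  F: 0 + 1(465.6) = 465.6
  D: 0 + 1(465.6) = 465.6
Total out = 391.8 + 359.6 + 465.6 + 465.6 = 1683 mol.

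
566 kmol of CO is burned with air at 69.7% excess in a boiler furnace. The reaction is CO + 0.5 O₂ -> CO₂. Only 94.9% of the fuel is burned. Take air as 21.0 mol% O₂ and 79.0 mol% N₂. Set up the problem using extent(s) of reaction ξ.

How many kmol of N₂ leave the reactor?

1810 kmol

Stoichiometric O₂ = 0.5 × 566 = 283 kmol; O₂ fed = 283 × 1.697 = 480.3 kmol.
N₂ fed = 480.3 × 79/21 = 1807 kmol.
Fuel reacted = 0.949 × 566 → ξ = 537.1 kmol.
Outlet (n = n₀ + ν ξ):
  CO: 566 − 1(537.1) = 28.87
  O₂: 480.3 − 0.5(537.1) = 211.7
  N₂: 1807 (inert)
  CO₂: 0 + 1(537.1) = 537.1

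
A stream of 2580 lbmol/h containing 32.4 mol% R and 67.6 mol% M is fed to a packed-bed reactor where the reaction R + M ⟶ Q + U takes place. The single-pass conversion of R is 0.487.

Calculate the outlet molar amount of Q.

R reacted = 0.487 × 835.9 = 407.1 lbmol/h; ν_R = −1, so ξ = 407.1/1 = 407.1 lbmol/h.
Outlet amounts (n = n₀ + ν ξ):
  R: 835.9 − 1(407.1) = 428.8
  M: 1744 − 1(407.1) = 1337
  Q: 0 + 1(407.1) = 407.1
  U: 0 + 1(407.1) = 407.1

407 lbmol/h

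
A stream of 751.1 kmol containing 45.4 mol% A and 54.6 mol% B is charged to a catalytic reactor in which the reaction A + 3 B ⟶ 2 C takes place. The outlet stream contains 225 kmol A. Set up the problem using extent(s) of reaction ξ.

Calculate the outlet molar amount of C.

232 kmol

For A: n = n₀ − 1ξ → 225 = 341 − 1ξ, giving ξ = 116 kmol.
Outlet amounts (n = n₀ + ν ξ):
  A: 341 − 1(116) = 225
  B: 410.1 − 3(116) = 62.1
  C: 0 + 2(116) = 232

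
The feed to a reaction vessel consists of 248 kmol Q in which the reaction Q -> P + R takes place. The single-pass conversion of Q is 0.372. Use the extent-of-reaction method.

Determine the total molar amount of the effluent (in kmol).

Q reacted = 0.372 × 248 = 92.26 kmol; ν_Q = −1, so ξ = 92.26/1 = 92.26 kmol.
Outlet amounts (n = n₀ + ν ξ):
  Q: 248 − 1(92.26) = 155.7
  P: 0 + 1(92.26) = 92.26
  R: 0 + 1(92.26) = 92.26
Total out = 155.7 + 92.26 + 92.26 = 340.3 kmol.

340 kmol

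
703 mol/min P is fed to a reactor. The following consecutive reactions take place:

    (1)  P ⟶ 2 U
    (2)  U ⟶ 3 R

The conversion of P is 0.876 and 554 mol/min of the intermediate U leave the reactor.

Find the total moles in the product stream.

2670 mol/min

Conversion of P: P consumed = 1ξ₁ = 0.876 × 703 → ξ₁ = 615.8 mol/min.
U balance: n_U = 0 + 2ξ₁ − 1ξ₂ = 554 → ξ₂ = (2·615.8 − 554)/1 = 677.7 mol/min.
Outlet amounts (n = n₀ + Σ ν·ξ):
  P: 703 − 1(615.8) = 87.17
  U: 0 + 2(615.8) − 1(677.7) = 554
  R: 0 + 3(677.7) = 2033
Total out = 87.17 + 554 + 2033 = 2674 mol/min.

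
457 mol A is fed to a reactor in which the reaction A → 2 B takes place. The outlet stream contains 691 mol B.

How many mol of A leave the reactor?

112 mol

For B: n = n₀ + 2ξ → 691 = 0 + 2ξ, giving ξ = 345.5 mol.
Outlet amounts (n = n₀ + ν ξ):
  A: 457 − 1(345.5) = 111.5
  B: 0 + 2(345.5) = 691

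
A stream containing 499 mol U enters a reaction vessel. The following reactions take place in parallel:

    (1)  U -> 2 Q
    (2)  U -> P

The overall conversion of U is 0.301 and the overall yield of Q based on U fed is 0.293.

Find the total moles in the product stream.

Yield of Q: 2ξ₁ / 499 = 0.293 → ξ₁ = 73.1 mol.
Conversion of U: 1ξ₁ + 1ξ₂ = 0.301 × 499 = 150.2 → ξ₂ = 77.1 mol.
Outlet amounts (n = n₀ + Σ ν·ξ):
  U: 499 − 1(73.1) − 1(77.1) = 348.8
  Q: 0 + 2(73.1) = 146.2
  P: 0 + 1(77.1) = 77.1
Total out = 348.8 + 146.2 + 77.1 = 572.1 mol.

572 mol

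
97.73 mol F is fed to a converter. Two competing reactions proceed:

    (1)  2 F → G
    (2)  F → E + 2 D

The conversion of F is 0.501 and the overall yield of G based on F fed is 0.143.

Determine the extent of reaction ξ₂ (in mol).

Yield of G: 1ξ₁ / 97.73 = 0.143 → ξ₁ = 13.98 mol.
Conversion of F: 2ξ₁ + 1ξ₂ = 0.501 × 97.73 = 48.96 → ξ₂ = 21.01 mol.
Outlet amounts (n = n₀ + Σ ν·ξ):
  F: 97.73 − 2(13.98) − 1(21.01) = 48.77
  G: 0 + 1(13.98) = 13.98
  E: 0 + 1(21.01) = 21.01
  D: 0 + 2(21.01) = 42.02

ξ₂ = 21 mol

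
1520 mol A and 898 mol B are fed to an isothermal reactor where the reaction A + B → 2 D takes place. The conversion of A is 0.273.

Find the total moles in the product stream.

2420 mol

A reacted = 0.273 × 1520 = 415 mol; ν_A = −1, so ξ = 415/1 = 415 mol.
Outlet amounts (n = n₀ + ν ξ):
  A: 1520 − 1(415) = 1105
  B: 898 − 1(415) = 483
  D: 0 + 2(415) = 829.9
Total out = 1105 + 483 + 829.9 = 2418 mol.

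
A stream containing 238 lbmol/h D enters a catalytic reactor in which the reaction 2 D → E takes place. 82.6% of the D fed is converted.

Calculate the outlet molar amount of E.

D reacted = 0.826 × 238 = 196.6 lbmol/h; ν_D = −2, so ξ = 196.6/2 = 98.29 lbmol/h.
Outlet amounts (n = n₀ + ν ξ):
  D: 238 − 2(98.29) = 41.41
  E: 0 + 1(98.29) = 98.29

98.3 lbmol/h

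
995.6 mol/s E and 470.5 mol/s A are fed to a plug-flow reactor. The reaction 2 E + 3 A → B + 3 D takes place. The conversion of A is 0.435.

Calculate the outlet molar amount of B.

A reacted = 0.435 × 470.5 = 204.7 mol/s; ν_A = −3, so ξ = 204.7/3 = 68.22 mol/s.
Outlet amounts (n = n₀ + ν ξ):
  E: 995.6 − 2(68.22) = 859.2
  A: 470.5 − 3(68.22) = 265.8
  B: 0 + 1(68.22) = 68.22
  D: 0 + 3(68.22) = 204.7

68.2 mol/s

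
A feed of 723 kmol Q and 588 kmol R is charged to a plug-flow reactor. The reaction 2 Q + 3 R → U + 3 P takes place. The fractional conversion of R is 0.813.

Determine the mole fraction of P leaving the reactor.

0.415

R reacted = 0.813 × 588 = 478 kmol; ν_R = −3, so ξ = 478/3 = 159.3 kmol.
Outlet amounts (n = n₀ + ν ξ):
  Q: 723 − 2(159.3) = 404.3
  R: 588 − 3(159.3) = 110
  U: 0 + 1(159.3) = 159.3
  P: 0 + 3(159.3) = 478
Total out = 1152 kmol; y_P = 478 / 1152 = 0.4151.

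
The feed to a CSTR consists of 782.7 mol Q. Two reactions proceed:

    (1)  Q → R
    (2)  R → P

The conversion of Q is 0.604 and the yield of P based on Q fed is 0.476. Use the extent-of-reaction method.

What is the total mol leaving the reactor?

Conversion of Q: Q consumed = 1ξ₁ = 0.604 × 782.7 → ξ₁ = 472.8 mol.
Yield of P: 1ξ₂ / 782.7 = 0.476 → ξ₂ = 372.6 mol.
Outlet amounts (n = n₀ + Σ ν·ξ):
  Q: 782.7 − 1(472.8) = 309.9
  R: 0 + 1(472.8) − 1(372.6) = 100.2
  P: 0 + 1(372.6) = 372.6
Total out = 309.9 + 100.2 + 372.6 = 782.7 mol.

783 mol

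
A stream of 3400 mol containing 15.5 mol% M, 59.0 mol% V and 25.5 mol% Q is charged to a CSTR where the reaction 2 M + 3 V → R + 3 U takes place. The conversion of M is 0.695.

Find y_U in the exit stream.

0.171

M reacted = 0.695 × 527 = 366.3 mol; ν_M = −2, so ξ = 366.3/2 = 183.1 mol.
Outlet amounts (n = n₀ + ν ξ):
  M: 527 − 2(183.1) = 160.7
  V: 2006 − 3(183.1) = 1457
  R: 0 + 1(183.1) = 183.1
  U: 0 + 3(183.1) = 549.4
  Q: 867 (inert)
Total out = 3217 mol; y_U = 549.4 / 3217 = 0.1708.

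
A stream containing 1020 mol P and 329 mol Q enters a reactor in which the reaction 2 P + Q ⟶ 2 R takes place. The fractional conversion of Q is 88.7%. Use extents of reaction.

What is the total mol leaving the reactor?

Q reacted = 0.887 × 329 = 291.8 mol; ν_Q = −1, so ξ = 291.8/1 = 291.8 mol.
Outlet amounts (n = n₀ + ν ξ):
  P: 1020 − 2(291.8) = 436.4
  Q: 329 − 1(291.8) = 37.18
  R: 0 + 2(291.8) = 583.6
Total out = 436.4 + 37.18 + 583.6 = 1057 mol.

1060 mol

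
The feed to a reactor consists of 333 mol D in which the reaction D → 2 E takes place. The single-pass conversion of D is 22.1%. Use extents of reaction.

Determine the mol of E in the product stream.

147 mol

D reacted = 0.221 × 333 = 73.59 mol; ν_D = −1, so ξ = 73.59/1 = 73.59 mol.
Outlet amounts (n = n₀ + ν ξ):
  D: 333 − 1(73.59) = 259.4
  E: 0 + 2(73.59) = 147.2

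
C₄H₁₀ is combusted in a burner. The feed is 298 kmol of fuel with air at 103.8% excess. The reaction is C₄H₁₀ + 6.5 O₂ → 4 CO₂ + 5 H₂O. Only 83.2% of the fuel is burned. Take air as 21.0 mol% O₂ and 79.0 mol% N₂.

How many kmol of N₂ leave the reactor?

Stoichiometric O₂ = 6.5 × 298 = 1937 kmol; O₂ fed = 1937 × 2.038 = 3948 kmol.
N₂ fed = 3948 × 79/21 = 14850 kmol.
Fuel reacted = 0.832 × 298 → ξ = 247.9 kmol.
Outlet (n = n₀ + ν ξ):
  C₄H₁₀: 298 − 1(247.9) = 50.06
  O₂: 3948 − 6.5(247.9) = 2336
  N₂: 14850 (inert)
  CO₂: 0 + 4(247.9) = 991.7
  H₂O: 0 + 5(247.9) = 1240

14900 kmol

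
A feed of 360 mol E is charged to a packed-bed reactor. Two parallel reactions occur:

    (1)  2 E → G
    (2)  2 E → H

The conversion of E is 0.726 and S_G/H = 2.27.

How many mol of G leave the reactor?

Conversion of E: E consumed = 0.726 × 360 = 261.4 mol = 2ξ₁ + 2ξ₂.
Selectivity: 1ξ₁ / (1ξ₂) = 2.27 → ξ₁ = 2.27 ξ₂.
Substitute: (2·2.27 + 2) ξ₂ = 261.4 → ξ₂ = 39.96 mol, ξ₁ = 90.72 mol.
Outlet amounts (n = n₀ + Σ ν·ξ):
  E: 360 − 2(90.72) − 2(39.96) = 98.64
  G: 0 + 1(90.72) = 90.72
  H: 0 + 1(39.96) = 39.96

90.7 mol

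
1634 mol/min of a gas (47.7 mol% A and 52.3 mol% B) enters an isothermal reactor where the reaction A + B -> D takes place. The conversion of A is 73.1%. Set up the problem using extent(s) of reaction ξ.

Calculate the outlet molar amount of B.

A reacted = 0.731 × 779.4 = 569.8 mol/min; ν_A = −1, so ξ = 569.8/1 = 569.8 mol/min.
Outlet amounts (n = n₀ + ν ξ):
  A: 779.4 − 1(569.8) = 209.7
  B: 854.6 − 1(569.8) = 284.8
  D: 0 + 1(569.8) = 569.8

285 mol/min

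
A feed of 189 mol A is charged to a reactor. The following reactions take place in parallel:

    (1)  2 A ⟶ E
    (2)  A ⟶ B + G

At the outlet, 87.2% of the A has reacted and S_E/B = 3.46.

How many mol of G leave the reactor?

20.8 mol

Conversion of A: A consumed = 0.872 × 189 = 164.8 mol = 2ξ₁ + 1ξ₂.
Selectivity: 1ξ₁ / (1ξ₂) = 3.46 → ξ₁ = 3.46 ξ₂.
Substitute: (2·3.46 + 1) ξ₂ = 164.8 → ξ₂ = 20.81 mol, ξ₁ = 72 mol.
Outlet amounts (n = n₀ + Σ ν·ξ):
  A: 189 − 2(72) − 1(20.81) = 24.19
  E: 0 + 1(72) = 72
  B: 0 + 1(20.81) = 20.81
  G: 0 + 1(20.81) = 20.81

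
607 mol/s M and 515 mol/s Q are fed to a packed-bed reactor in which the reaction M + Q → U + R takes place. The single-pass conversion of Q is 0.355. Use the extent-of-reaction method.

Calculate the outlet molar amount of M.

424 mol/s

Q reacted = 0.355 × 515 = 182.8 mol/s; ν_Q = −1, so ξ = 182.8/1 = 182.8 mol/s.
Outlet amounts (n = n₀ + ν ξ):
  M: 607 − 1(182.8) = 424.2
  Q: 515 − 1(182.8) = 332.2
  U: 0 + 1(182.8) = 182.8
  R: 0 + 1(182.8) = 182.8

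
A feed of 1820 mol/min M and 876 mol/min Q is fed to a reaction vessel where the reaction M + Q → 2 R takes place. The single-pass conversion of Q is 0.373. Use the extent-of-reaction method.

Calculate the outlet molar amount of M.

Q reacted = 0.373 × 876 = 326.7 mol/min; ν_Q = −1, so ξ = 326.7/1 = 326.7 mol/min.
Outlet amounts (n = n₀ + ν ξ):
  M: 1820 − 1(326.7) = 1493
  Q: 876 − 1(326.7) = 549.3
  R: 0 + 2(326.7) = 653.5

1490 mol/min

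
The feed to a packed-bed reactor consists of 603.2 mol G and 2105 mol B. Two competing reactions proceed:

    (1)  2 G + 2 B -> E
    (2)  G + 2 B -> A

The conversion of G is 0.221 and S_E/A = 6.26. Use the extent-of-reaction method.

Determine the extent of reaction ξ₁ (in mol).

Conversion of G: G consumed = 0.221 × 603.2 = 133.3 mol = 2ξ₁ + 1ξ₂.
Selectivity: 1ξ₁ / (1ξ₂) = 6.26 → ξ₁ = 6.26 ξ₂.
Substitute: (2·6.26 + 1) ξ₂ = 133.3 → ξ₂ = 9.86 mol, ξ₁ = 61.72 mol.
Outlet amounts (n = n₀ + Σ ν·ξ):
  G: 603.2 − 2(61.72) − 1(9.86) = 469.9
  B: 2105 − 2(61.72) − 2(9.86) = 1962
  E: 0 + 1(61.72) = 61.72
  A: 0 + 1(9.86) = 9.86

ξ₁ = 61.7 mol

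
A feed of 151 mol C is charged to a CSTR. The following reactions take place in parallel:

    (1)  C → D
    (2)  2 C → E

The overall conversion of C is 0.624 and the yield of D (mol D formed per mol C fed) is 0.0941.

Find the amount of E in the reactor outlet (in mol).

40 mol

Yield of D: 1ξ₁ / 151 = 0.0941 → ξ₁ = 14.21 mol.
Conversion of C: 1ξ₁ + 2ξ₂ = 0.624 × 151 = 94.22 → ξ₂ = 40.01 mol.
Outlet amounts (n = n₀ + Σ ν·ξ):
  C: 151 − 1(14.21) − 2(40.01) = 56.78
  D: 0 + 1(14.21) = 14.21
  E: 0 + 1(40.01) = 40.01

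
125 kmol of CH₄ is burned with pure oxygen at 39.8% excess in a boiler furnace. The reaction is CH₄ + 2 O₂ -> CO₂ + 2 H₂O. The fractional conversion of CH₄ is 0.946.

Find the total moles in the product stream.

474 kmol

Stoichiometric O₂ = 2 × 125 = 250 kmol; O₂ fed = 250 × 1.398 = 349.5 kmol.
Fuel reacted = 0.946 × 125 → ξ = 118.2 kmol.
Outlet (n = n₀ + ν ξ):
  CH₄: 125 − 1(118.2) = 6.75
  O₂: 349.5 − 2(118.2) = 113
  CO₂: 0 + 1(118.2) = 118.2
  H₂O: 0 + 2(118.2) = 236.5
Total out = 6.75 + 113 + 118.2 + 236.5 = 474.5 kmol.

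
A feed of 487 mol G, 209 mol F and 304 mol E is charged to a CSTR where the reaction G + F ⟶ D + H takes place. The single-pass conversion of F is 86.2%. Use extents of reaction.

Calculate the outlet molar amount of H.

180 mol

F reacted = 0.862 × 209 = 180.2 mol; ν_F = −1, so ξ = 180.2/1 = 180.2 mol.
Outlet amounts (n = n₀ + ν ξ):
  G: 487 − 1(180.2) = 306.8
  F: 209 − 1(180.2) = 28.84
  D: 0 + 1(180.2) = 180.2
  H: 0 + 1(180.2) = 180.2
  E: 304 (inert)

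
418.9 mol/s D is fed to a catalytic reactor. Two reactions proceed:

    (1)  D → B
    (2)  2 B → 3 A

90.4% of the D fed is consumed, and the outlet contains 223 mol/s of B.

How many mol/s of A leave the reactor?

Conversion of D: D consumed = 1ξ₁ = 0.904 × 418.9 → ξ₁ = 378.7 mol/s.
B balance: n_B = 0 + 1ξ₁ − 2ξ₂ = 223 → ξ₂ = (1·378.7 − 223)/2 = 77.84 mol/s.
Outlet amounts (n = n₀ + Σ ν·ξ):
  D: 418.9 − 1(378.7) = 40.21
  B: 0 + 1(378.7) − 2(77.84) = 223
  A: 0 + 3(77.84) = 233.5

234 mol/s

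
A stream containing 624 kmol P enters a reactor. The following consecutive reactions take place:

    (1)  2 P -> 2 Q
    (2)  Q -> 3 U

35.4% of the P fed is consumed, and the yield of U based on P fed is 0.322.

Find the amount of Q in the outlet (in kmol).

154 kmol

Conversion of P: P consumed = 2ξ₁ = 0.354 × 624 → ξ₁ = 110.4 kmol.
Yield of U: 3ξ₂ / 624 = 0.322 → ξ₂ = 66.98 kmol.
Outlet amounts (n = n₀ + Σ ν·ξ):
  P: 624 − 2(110.4) = 403.1
  Q: 0 + 2(110.4) − 1(66.98) = 153.9
  U: 0 + 3(66.98) = 200.9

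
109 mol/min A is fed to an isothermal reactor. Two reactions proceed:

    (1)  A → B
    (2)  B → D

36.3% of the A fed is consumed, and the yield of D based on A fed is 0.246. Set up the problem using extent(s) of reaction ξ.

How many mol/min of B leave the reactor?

Conversion of A: A consumed = 1ξ₁ = 0.363 × 109 → ξ₁ = 39.57 mol/min.
Yield of D: 1ξ₂ / 109 = 0.246 → ξ₂ = 26.81 mol/min.
Outlet amounts (n = n₀ + Σ ν·ξ):
  A: 109 − 1(39.57) = 69.43
  B: 0 + 1(39.57) − 1(26.81) = 12.75
  D: 0 + 1(26.81) = 26.81

12.8 mol/min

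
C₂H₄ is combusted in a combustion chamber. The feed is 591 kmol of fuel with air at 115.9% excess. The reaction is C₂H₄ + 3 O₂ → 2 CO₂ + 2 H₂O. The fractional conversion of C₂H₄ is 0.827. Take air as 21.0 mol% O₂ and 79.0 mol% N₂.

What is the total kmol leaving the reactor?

Stoichiometric O₂ = 3 × 591 = 1773 kmol; O₂ fed = 1773 × 2.159 = 3828 kmol.
N₂ fed = 3828 × 79/21 = 14400 kmol.
Fuel reacted = 0.827 × 591 → ξ = 488.8 kmol.
Outlet (n = n₀ + ν ξ):
  C₂H₄: 591 − 1(488.8) = 102.2
  O₂: 3828 − 3(488.8) = 2362
  N₂: 14400 (inert)
  CO₂: 0 + 2(488.8) = 977.5
  H₂O: 0 + 2(488.8) = 977.5
Total out = 102.2 + 2362 + 14400 + 977.5 + 977.5 = 18820 kmol.

18800 kmol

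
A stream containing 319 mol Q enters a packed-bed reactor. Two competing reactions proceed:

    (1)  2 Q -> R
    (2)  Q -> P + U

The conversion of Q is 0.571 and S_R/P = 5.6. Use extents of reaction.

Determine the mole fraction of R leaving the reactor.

0.334

Conversion of Q: Q consumed = 0.571 × 319 = 182.1 mol = 2ξ₁ + 1ξ₂.
Selectivity: 1ξ₁ / (1ξ₂) = 5.6 → ξ₁ = 5.6 ξ₂.
Substitute: (2·5.6 + 1) ξ₂ = 182.1 → ξ₂ = 14.93 mol, ξ₁ = 83.61 mol.
Outlet amounts (n = n₀ + Σ ν·ξ):
  Q: 319 − 2(83.61) − 1(14.93) = 136.9
  R: 0 + 1(83.61) = 83.61
  P: 0 + 1(14.93) = 14.93
  U: 0 + 1(14.93) = 14.93
Total out = 250.3 mol; y_R = 83.61 / 250.3 = 0.334.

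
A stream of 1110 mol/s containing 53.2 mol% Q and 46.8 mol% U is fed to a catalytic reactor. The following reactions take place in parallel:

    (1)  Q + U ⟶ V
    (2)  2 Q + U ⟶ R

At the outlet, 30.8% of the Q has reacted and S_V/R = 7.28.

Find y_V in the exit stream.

Conversion of Q: Q consumed = 0.308 × 590.5 = 181.9 mol/s = 1ξ₁ + 2ξ₂.
Selectivity: 1ξ₁ / (1ξ₂) = 7.28 → ξ₁ = 7.28 ξ₂.
Substitute: (1·7.28 + 2) ξ₂ = 181.9 → ξ₂ = 19.6 mol/s, ξ₁ = 142.7 mol/s.
Outlet amounts (n = n₀ + Σ ν·ξ):
  Q: 590.5 − 1(142.7) − 2(19.6) = 408.6
  U: 519.5 − 1(142.7) − 1(19.6) = 357.2
  V: 0 + 1(142.7) = 142.7
  R: 0 + 1(19.6) = 19.6
Total out = 928.1 mol/s; y_V = 142.7 / 928.1 = 0.1537.

0.154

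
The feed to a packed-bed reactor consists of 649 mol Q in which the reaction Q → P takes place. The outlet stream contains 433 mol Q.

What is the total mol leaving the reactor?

649 mol

For Q: n = n₀ − 1ξ → 433 = 649 − 1ξ, giving ξ = 216 mol.
Outlet amounts (n = n₀ + ν ξ):
  Q: 649 − 1(216) = 433
  P: 0 + 1(216) = 216
Total out = 433 + 216 = 649 mol.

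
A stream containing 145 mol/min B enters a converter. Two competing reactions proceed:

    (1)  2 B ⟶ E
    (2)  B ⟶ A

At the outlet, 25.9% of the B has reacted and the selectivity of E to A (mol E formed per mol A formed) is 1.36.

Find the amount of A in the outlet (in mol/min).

10.1 mol/min

Conversion of B: B consumed = 0.259 × 145 = 37.55 mol/min = 2ξ₁ + 1ξ₂.
Selectivity: 1ξ₁ / (1ξ₂) = 1.36 → ξ₁ = 1.36 ξ₂.
Substitute: (2·1.36 + 1) ξ₂ = 37.55 → ξ₂ = 10.1 mol/min, ξ₁ = 13.73 mol/min.
Outlet amounts (n = n₀ + Σ ν·ξ):
  B: 145 − 2(13.73) − 1(10.1) = 107.4
  E: 0 + 1(13.73) = 13.73
  A: 0 + 1(10.1) = 10.1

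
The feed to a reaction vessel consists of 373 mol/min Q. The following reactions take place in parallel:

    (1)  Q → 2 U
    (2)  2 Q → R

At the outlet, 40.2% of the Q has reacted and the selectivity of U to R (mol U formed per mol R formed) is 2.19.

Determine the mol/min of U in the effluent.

Conversion of Q: Q consumed = 0.402 × 373 = 149.9 mol/min = 1ξ₁ + 2ξ₂.
Selectivity: 2ξ₁ / (1ξ₂) = 2.19 → ξ₁ = 1.095 ξ₂.
Substitute: (1·1.095 + 2) ξ₂ = 149.9 → ξ₂ = 48.45 mol/min, ξ₁ = 53.05 mol/min.
Outlet amounts (n = n₀ + Σ ν·ξ):
  Q: 373 − 1(53.05) − 2(48.45) = 223.1
  U: 0 + 2(53.05) = 106.1
  R: 0 + 1(48.45) = 48.45

106 mol/min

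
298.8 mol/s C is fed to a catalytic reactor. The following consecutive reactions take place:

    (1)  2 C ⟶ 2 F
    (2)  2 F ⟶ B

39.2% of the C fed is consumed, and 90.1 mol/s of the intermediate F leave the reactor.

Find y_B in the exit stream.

Conversion of C: C consumed = 2ξ₁ = 0.392 × 298.8 → ξ₁ = 58.56 mol/s.
F balance: n_F = 0 + 2ξ₁ − 2ξ₂ = 90.1 → ξ₂ = (2·58.56 − 90.1)/2 = 13.51 mol/s.
Outlet amounts (n = n₀ + Σ ν·ξ):
  C: 298.8 − 2(58.56) = 181.7
  F: 0 + 2(58.56) − 2(13.51) = 90.1
  B: 0 + 1(13.51) = 13.51
Total out = 285.3 mol/s; y_B = 13.51 / 285.3 = 0.04737.

0.0474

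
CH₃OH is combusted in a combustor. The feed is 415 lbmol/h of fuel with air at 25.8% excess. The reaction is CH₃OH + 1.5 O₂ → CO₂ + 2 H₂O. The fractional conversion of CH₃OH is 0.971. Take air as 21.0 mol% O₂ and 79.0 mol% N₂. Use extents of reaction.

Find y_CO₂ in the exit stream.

Stoichiometric O₂ = 1.5 × 415 = 622.5 lbmol/h; O₂ fed = 622.5 × 1.258 = 783.1 lbmol/h.
N₂ fed = 783.1 × 79/21 = 2946 lbmol/h.
Fuel reacted = 0.971 × 415 → ξ = 403 lbmol/h.
Outlet (n = n₀ + ν ξ):
  CH₃OH: 415 − 1(403) = 12.04
  O₂: 783.1 − 1.5(403) = 178.7
  N₂: 2946 (inert)
  CO₂: 0 + 1(403) = 403
  H₂O: 0 + 2(403) = 805.9
Total out = 4346 lbmol/h; y_CO₂ = 403 / 4346 = 0.09273.

0.0927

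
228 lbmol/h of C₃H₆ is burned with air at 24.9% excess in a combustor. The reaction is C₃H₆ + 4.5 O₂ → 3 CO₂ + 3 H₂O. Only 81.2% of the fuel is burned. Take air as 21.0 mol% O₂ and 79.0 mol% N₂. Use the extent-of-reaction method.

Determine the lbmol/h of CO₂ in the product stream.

Stoichiometric O₂ = 4.5 × 228 = 1026 lbmol/h; O₂ fed = 1026 × 1.249 = 1281 lbmol/h.
N₂ fed = 1281 × 79/21 = 4821 lbmol/h.
Fuel reacted = 0.812 × 228 → ξ = 185.1 lbmol/h.
Outlet (n = n₀ + ν ξ):
  C₃H₆: 228 − 1(185.1) = 42.86
  O₂: 1281 − 4.5(185.1) = 448.4
  N₂: 4821 (inert)
  CO₂: 0 + 3(185.1) = 555.4
  H₂O: 0 + 3(185.1) = 555.4

555 lbmol/h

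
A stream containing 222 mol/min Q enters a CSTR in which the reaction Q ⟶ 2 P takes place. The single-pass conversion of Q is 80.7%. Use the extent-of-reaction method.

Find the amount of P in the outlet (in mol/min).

358 mol/min

Q reacted = 0.807 × 222 = 179.2 mol/min; ν_Q = −1, so ξ = 179.2/1 = 179.2 mol/min.
Outlet amounts (n = n₀ + ν ξ):
  Q: 222 − 1(179.2) = 42.85
  P: 0 + 2(179.2) = 358.3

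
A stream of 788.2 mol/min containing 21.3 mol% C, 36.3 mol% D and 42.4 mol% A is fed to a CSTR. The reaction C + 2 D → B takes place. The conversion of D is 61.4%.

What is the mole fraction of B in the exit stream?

0.143

D reacted = 0.614 × 286.1 = 175.7 mol/min; ν_D = −2, so ξ = 175.7/2 = 87.84 mol/min.
Outlet amounts (n = n₀ + ν ξ):
  C: 167.9 − 1(87.84) = 80.05
  D: 286.1 − 2(87.84) = 110.4
  B: 0 + 1(87.84) = 87.84
  A: 334.2 (inert)
Total out = 612.5 mol/min; y_B = 87.84 / 612.5 = 0.1434.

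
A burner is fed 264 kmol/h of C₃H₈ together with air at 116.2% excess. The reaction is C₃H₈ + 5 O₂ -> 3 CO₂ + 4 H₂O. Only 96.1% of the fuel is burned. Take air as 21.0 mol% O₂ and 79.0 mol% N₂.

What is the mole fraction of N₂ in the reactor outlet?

Stoichiometric O₂ = 5 × 264 = 1320 kmol/h; O₂ fed = 1320 × 2.162 = 2854 kmol/h.
N₂ fed = 2854 × 79/21 = 10740 kmol/h.
Fuel reacted = 0.961 × 264 → ξ = 253.7 kmol/h.
Outlet (n = n₀ + ν ξ):
  C₃H₈: 264 − 1(253.7) = 10.3
  O₂: 2854 − 5(253.7) = 1585
  N₂: 10740 (inert)
  CO₂: 0 + 3(253.7) = 761.1
  H₂O: 0 + 4(253.7) = 1015
Total out = 14110 kmol/h; y_N₂ = 10740 / 14110 = 0.761.

0.761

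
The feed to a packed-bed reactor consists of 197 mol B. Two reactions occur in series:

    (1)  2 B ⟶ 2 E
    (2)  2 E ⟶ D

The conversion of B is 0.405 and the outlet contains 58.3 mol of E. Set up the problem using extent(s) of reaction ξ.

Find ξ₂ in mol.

Conversion of B: B consumed = 2ξ₁ = 0.405 × 197 → ξ₁ = 39.89 mol.
E balance: n_E = 0 + 2ξ₁ − 2ξ₂ = 58.3 → ξ₂ = (2·39.89 − 58.3)/2 = 10.74 mol.
Outlet amounts (n = n₀ + Σ ν·ξ):
  B: 197 − 2(39.89) = 117.2
  E: 0 + 2(39.89) − 2(10.74) = 58.3
  D: 0 + 1(10.74) = 10.74

ξ₂ = 10.7 mol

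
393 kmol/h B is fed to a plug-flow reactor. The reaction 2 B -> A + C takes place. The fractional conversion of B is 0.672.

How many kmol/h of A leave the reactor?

132 kmol/h

B reacted = 0.672 × 393 = 264.1 kmol/h; ν_B = −2, so ξ = 264.1/2 = 132 kmol/h.
Outlet amounts (n = n₀ + ν ξ):
  B: 393 − 2(132) = 128.9
  A: 0 + 1(132) = 132
  C: 0 + 1(132) = 132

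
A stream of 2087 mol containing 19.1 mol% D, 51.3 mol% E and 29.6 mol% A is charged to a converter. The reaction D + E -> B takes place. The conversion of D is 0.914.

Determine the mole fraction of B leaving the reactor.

D reacted = 0.914 × 398.6 = 364.3 mol; ν_D = −1, so ξ = 364.3/1 = 364.3 mol.
Outlet amounts (n = n₀ + ν ξ):
  D: 398.6 − 1(364.3) = 34.28
  E: 1071 − 1(364.3) = 706.3
  B: 0 + 1(364.3) = 364.3
  A: 617.8 (inert)
Total out = 1723 mol; y_B = 364.3 / 1723 = 0.2115.

0.211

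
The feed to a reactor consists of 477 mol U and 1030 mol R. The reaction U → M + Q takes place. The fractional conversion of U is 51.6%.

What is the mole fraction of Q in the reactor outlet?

0.14

U reacted = 0.516 × 477 = 246.1 mol; ν_U = −1, so ξ = 246.1/1 = 246.1 mol.
Outlet amounts (n = n₀ + ν ξ):
  U: 477 − 1(246.1) = 230.9
  M: 0 + 1(246.1) = 246.1
  Q: 0 + 1(246.1) = 246.1
  R: 1030 (inert)
Total out = 1753 mol; y_Q = 246.1 / 1753 = 0.1404.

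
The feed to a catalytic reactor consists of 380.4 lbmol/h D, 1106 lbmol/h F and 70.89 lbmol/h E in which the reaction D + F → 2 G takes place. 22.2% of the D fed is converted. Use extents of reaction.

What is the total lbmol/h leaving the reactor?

1560 lbmol/h

D reacted = 0.222 × 380.4 = 84.45 lbmol/h; ν_D = −1, so ξ = 84.45/1 = 84.45 lbmol/h.
Outlet amounts (n = n₀ + ν ξ):
  D: 380.4 − 1(84.45) = 296
  F: 1106 − 1(84.45) = 1022
  G: 0 + 2(84.45) = 168.9
  E: 70.89 (inert)
Total out = 296 + 1022 + 168.9 + 70.89 = 1557 lbmol/h.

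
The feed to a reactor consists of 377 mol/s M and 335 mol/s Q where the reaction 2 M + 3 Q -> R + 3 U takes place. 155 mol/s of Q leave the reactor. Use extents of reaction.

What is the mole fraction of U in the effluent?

0.276

For Q: n = n₀ − 3ξ → 155 = 335 − 3ξ, giving ξ = 60 mol/s.
Outlet amounts (n = n₀ + ν ξ):
  M: 377 − 2(60) = 257
  Q: 335 − 3(60) = 155
  R: 0 + 1(60) = 60
  U: 0 + 3(60) = 180
Total out = 652 mol/s; y_U = 180 / 652 = 0.2761.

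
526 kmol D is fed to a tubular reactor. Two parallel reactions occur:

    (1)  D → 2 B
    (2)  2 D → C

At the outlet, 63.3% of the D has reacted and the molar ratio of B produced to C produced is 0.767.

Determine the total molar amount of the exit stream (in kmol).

Conversion of D: D consumed = 0.633 × 526 = 333 kmol = 1ξ₁ + 2ξ₂.
Selectivity: 2ξ₁ / (1ξ₂) = 0.767 → ξ₁ = 0.3835 ξ₂.
Substitute: (1·0.3835 + 2) ξ₂ = 333 → ξ₂ = 139.7 kmol, ξ₁ = 53.57 kmol.
Outlet amounts (n = n₀ + Σ ν·ξ):
  D: 526 − 1(53.57) − 2(139.7) = 193
  B: 0 + 2(53.57) = 107.1
  C: 0 + 1(139.7) = 139.7
Total out = 193 + 107.1 + 139.7 = 439.9 kmol.

440 kmol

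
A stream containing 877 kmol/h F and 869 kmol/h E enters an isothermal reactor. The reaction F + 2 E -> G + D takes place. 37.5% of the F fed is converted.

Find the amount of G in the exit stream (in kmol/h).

F reacted = 0.375 × 877 = 328.9 kmol/h; ν_F = −1, so ξ = 328.9/1 = 328.9 kmol/h.
Outlet amounts (n = n₀ + ν ξ):
  F: 877 − 1(328.9) = 548.1
  E: 869 − 2(328.9) = 211.2
  G: 0 + 1(328.9) = 328.9
  D: 0 + 1(328.9) = 328.9

329 kmol/h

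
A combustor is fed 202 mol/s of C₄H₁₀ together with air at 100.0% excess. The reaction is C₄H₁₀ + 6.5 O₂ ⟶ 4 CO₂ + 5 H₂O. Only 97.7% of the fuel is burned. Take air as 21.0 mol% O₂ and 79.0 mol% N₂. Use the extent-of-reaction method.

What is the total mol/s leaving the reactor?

13000 mol/s

Stoichiometric O₂ = 6.5 × 202 = 1313 mol/s; O₂ fed = 1313 × 2.000 = 2626 mol/s.
N₂ fed = 2626 × 79/21 = 9879 mol/s.
Fuel reacted = 0.977 × 202 → ξ = 197.4 mol/s.
Outlet (n = n₀ + ν ξ):
  C₄H₁₀: 202 − 1(197.4) = 4.646
  O₂: 2626 − 6.5(197.4) = 1343
  N₂: 9879 (inert)
  CO₂: 0 + 4(197.4) = 789.4
  H₂O: 0 + 5(197.4) = 986.8
Total out = 4.646 + 1343 + 9879 + 789.4 + 986.8 = 13000 mol/s.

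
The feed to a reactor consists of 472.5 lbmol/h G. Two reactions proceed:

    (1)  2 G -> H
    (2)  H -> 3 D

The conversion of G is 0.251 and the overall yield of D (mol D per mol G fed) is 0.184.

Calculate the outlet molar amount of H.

30.3 lbmol/h

Conversion of G: G consumed = 2ξ₁ = 0.251 × 472.5 → ξ₁ = 59.3 lbmol/h.
Yield of D: 3ξ₂ / 472.5 = 0.184 → ξ₂ = 28.98 lbmol/h.
Outlet amounts (n = n₀ + Σ ν·ξ):
  G: 472.5 − 2(59.3) = 353.9
  H: 0 + 1(59.3) − 1(28.98) = 30.32
  D: 0 + 3(28.98) = 86.94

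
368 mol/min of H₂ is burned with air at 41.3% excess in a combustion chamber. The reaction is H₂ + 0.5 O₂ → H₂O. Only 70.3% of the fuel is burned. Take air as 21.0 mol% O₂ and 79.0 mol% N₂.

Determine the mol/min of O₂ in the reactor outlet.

131 mol/min

Stoichiometric O₂ = 0.5 × 368 = 184 mol/min; O₂ fed = 184 × 1.413 = 260 mol/min.
N₂ fed = 260 × 79/21 = 978.1 mol/min.
Fuel reacted = 0.703 × 368 → ξ = 258.7 mol/min.
Outlet (n = n₀ + ν ξ):
  H₂: 368 − 1(258.7) = 109.3
  O₂: 260 − 0.5(258.7) = 130.6
  N₂: 978.1 (inert)
  H₂O: 0 + 1(258.7) = 258.7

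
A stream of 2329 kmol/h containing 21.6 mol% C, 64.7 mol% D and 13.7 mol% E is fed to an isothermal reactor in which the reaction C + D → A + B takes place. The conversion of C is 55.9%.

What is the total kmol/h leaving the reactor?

C reacted = 0.559 × 503.1 = 281.2 kmol/h; ν_C = −1, so ξ = 281.2/1 = 281.2 kmol/h.
Outlet amounts (n = n₀ + ν ξ):
  C: 503.1 − 1(281.2) = 221.9
  D: 1507 − 1(281.2) = 1226
  A: 0 + 1(281.2) = 281.2
  B: 0 + 1(281.2) = 281.2
  E: 319.1 (inert)
Total out = 221.9 + 1226 + 281.2 + 281.2 + 319.1 = 2329 kmol/h.

2330 kmol/h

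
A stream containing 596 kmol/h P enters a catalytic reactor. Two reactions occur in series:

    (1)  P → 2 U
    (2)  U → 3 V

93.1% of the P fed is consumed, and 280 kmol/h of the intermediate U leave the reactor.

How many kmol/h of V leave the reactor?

2490 kmol/h

Conversion of P: P consumed = 1ξ₁ = 0.931 × 596 → ξ₁ = 554.9 kmol/h.
U balance: n_U = 0 + 2ξ₁ − 1ξ₂ = 280 → ξ₂ = (2·554.9 − 280)/1 = 829.8 kmol/h.
Outlet amounts (n = n₀ + Σ ν·ξ):
  P: 596 − 1(554.9) = 41.12
  U: 0 + 2(554.9) − 1(829.8) = 280
  V: 0 + 3(829.8) = 2489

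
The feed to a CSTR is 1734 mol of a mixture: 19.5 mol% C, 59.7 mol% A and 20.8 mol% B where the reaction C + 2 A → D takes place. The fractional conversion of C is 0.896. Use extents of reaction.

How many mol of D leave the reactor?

303 mol

C reacted = 0.896 × 338.1 = 303 mol; ν_C = −1, so ξ = 303/1 = 303 mol.
Outlet amounts (n = n₀ + ν ξ):
  C: 338.1 − 1(303) = 35.17
  A: 1035 − 2(303) = 429.3
  D: 0 + 1(303) = 303
  B: 360.7 (inert)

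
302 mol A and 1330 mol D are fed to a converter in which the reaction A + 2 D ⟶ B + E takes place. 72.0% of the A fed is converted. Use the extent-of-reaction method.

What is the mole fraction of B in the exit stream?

A reacted = 0.72 × 302 = 217.4 mol; ν_A = −1, so ξ = 217.4/1 = 217.4 mol.
Outlet amounts (n = n₀ + ν ξ):
  A: 302 − 1(217.4) = 84.56
  D: 1330 − 2(217.4) = 895.1
  B: 0 + 1(217.4) = 217.4
  E: 0 + 1(217.4) = 217.4
Total out = 1415 mol; y_B = 217.4 / 1415 = 0.1537.

0.154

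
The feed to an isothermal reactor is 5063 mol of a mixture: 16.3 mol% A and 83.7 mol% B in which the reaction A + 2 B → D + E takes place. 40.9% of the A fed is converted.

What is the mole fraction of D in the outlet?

0.0714

A reacted = 0.409 × 825.3 = 337.5 mol; ν_A = −1, so ξ = 337.5/1 = 337.5 mol.
Outlet amounts (n = n₀ + ν ξ):
  A: 825.3 − 1(337.5) = 487.7
  B: 4238 − 2(337.5) = 3563
  D: 0 + 1(337.5) = 337.5
  E: 0 + 1(337.5) = 337.5
Total out = 4725 mol; y_D = 337.5 / 4725 = 0.07143.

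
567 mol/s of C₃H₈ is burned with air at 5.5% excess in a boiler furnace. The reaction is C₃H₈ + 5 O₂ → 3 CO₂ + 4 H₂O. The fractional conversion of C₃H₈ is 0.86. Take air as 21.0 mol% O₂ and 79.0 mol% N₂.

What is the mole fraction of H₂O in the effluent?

Stoichiometric O₂ = 5 × 567 = 2835 mol/s; O₂ fed = 2835 × 1.055 = 2991 mol/s.
N₂ fed = 2991 × 79/21 = 11250 mol/s.
Fuel reacted = 0.86 × 567 → ξ = 487.6 mol/s.
Outlet (n = n₀ + ν ξ):
  C₃H₈: 567 − 1(487.6) = 79.38
  O₂: 2991 − 5(487.6) = 552.8
  N₂: 11250 (inert)
  CO₂: 0 + 3(487.6) = 1463
  H₂O: 0 + 4(487.6) = 1950
Total out = 15300 mol/s; y_H₂O = 1950 / 15300 = 0.1275.

0.128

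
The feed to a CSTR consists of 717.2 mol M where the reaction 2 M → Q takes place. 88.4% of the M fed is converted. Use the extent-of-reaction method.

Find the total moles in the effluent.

400 mol

M reacted = 0.884 × 717.2 = 634 mol; ν_M = −2, so ξ = 634/2 = 317 mol.
Outlet amounts (n = n₀ + ν ξ):
  M: 717.2 − 2(317) = 83.2
  Q: 0 + 1(317) = 317
Total out = 83.2 + 317 = 400.2 mol.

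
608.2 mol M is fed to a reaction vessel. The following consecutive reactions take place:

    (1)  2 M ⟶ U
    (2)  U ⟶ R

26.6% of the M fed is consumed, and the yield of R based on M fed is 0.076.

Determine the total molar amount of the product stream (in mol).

Conversion of M: M consumed = 2ξ₁ = 0.266 × 608.2 → ξ₁ = 80.89 mol.
Yield of R: 1ξ₂ / 608.2 = 0.076 → ξ₂ = 46.22 mol.
Outlet amounts (n = n₀ + Σ ν·ξ):
  M: 608.2 − 2(80.89) = 446.4
  U: 0 + 1(80.89) − 1(46.22) = 34.67
  R: 0 + 1(46.22) = 46.22
Total out = 446.4 + 34.67 + 46.22 = 527.3 mol.

527 mol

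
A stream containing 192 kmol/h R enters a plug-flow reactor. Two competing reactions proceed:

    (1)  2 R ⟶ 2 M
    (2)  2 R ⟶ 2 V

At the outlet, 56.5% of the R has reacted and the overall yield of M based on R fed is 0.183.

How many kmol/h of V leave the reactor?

73.3 kmol/h

Yield of M: 2ξ₁ / 192 = 0.183 → ξ₁ = 17.57 kmol/h.
Conversion of R: 2ξ₁ + 2ξ₂ = 0.565 × 192 = 108.5 → ξ₂ = 36.67 kmol/h.
Outlet amounts (n = n₀ + Σ ν·ξ):
  R: 192 − 2(17.57) − 2(36.67) = 83.52
  M: 0 + 2(17.57) = 35.14
  V: 0 + 2(36.67) = 73.34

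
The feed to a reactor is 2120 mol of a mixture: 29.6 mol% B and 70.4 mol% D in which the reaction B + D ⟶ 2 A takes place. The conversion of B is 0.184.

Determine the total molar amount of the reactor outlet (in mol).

2120 mol

B reacted = 0.184 × 627.5 = 115.5 mol; ν_B = −1, so ξ = 115.5/1 = 115.5 mol.
Outlet amounts (n = n₀ + ν ξ):
  B: 627.5 − 1(115.5) = 512.1
  D: 1492 − 1(115.5) = 1377
  A: 0 + 2(115.5) = 230.9
Total out = 512.1 + 1377 + 230.9 = 2120 mol.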